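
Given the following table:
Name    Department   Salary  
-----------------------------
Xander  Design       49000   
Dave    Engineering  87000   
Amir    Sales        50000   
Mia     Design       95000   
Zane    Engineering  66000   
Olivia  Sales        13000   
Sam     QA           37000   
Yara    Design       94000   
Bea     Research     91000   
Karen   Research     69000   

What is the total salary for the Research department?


Research department members:
  Bea: 91000
  Karen: 69000
Total = 91000 + 69000 = 160000

ANSWER: 160000


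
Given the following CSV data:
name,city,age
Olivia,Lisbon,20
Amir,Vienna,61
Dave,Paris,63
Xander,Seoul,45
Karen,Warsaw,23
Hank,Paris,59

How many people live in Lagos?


Scanning city column for 'Lagos':
Total matches: 0

ANSWER: 0


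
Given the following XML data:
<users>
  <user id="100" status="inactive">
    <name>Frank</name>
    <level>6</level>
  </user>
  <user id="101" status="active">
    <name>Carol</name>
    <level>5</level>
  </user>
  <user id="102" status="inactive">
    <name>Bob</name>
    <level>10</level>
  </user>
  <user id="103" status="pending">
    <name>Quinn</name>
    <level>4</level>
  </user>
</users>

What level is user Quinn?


Finding user: Quinn
<level>4</level>

ANSWER: 4


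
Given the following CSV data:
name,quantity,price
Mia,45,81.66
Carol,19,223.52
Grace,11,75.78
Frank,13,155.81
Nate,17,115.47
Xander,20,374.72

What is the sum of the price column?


Values in 'price' column:
  Row 1: 81.66
  Row 2: 223.52
  Row 3: 75.78
  Row 4: 155.81
  Row 5: 115.47
  Row 6: 374.72
Sum = 81.66 + 223.52 + 75.78 + 155.81 + 115.47 + 374.72 = 1026.96

ANSWER: 1026.96


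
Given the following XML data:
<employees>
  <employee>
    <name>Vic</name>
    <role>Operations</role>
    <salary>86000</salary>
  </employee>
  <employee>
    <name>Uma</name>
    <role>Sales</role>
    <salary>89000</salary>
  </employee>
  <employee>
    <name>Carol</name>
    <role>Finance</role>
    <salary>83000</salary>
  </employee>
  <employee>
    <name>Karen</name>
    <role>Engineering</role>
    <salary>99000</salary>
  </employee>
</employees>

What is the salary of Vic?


Searching for <employee> with <name>Vic</name>
Found at position 1
<salary>86000</salary>

ANSWER: 86000


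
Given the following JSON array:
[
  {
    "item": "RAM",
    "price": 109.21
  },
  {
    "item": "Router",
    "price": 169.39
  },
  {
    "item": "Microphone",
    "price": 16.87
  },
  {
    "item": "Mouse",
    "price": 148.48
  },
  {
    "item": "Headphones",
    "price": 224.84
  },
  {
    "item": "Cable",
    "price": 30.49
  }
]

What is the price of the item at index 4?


Array index 4 -> Headphones
price = 224.84

ANSWER: 224.84


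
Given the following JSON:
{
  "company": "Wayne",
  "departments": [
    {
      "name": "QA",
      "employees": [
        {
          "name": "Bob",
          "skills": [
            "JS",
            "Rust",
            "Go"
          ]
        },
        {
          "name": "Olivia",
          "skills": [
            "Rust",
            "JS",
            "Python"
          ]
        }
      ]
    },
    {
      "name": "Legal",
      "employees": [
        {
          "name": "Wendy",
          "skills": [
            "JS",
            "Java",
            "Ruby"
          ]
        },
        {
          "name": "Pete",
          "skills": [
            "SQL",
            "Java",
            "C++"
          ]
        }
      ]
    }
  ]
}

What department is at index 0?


Path: departments[0].name
Value: QA

ANSWER: QA


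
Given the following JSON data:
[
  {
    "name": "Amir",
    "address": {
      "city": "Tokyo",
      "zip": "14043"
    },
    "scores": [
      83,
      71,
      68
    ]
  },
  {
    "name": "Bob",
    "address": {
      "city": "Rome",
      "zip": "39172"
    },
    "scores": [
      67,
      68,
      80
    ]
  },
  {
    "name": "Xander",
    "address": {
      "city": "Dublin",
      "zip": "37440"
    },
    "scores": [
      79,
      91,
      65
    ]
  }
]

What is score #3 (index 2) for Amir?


Path: records[0].scores[2]
Value: 68

ANSWER: 68


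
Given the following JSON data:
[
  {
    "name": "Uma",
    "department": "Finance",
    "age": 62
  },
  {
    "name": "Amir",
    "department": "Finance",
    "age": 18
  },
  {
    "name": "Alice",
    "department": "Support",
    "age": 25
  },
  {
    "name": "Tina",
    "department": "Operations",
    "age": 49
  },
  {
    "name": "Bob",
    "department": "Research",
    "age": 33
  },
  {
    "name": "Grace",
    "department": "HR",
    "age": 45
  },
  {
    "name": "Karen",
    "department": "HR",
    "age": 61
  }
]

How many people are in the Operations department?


Scanning records for department = Operations
  Record 3: Tina
Count: 1

ANSWER: 1


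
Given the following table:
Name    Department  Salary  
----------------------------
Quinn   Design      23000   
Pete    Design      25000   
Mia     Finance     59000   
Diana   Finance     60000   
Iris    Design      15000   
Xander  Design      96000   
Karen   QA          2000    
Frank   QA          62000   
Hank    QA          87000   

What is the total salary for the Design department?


Design department members:
  Quinn: 23000
  Pete: 25000
  Iris: 15000
  Xander: 96000
Total = 23000 + 25000 + 15000 + 96000 = 159000

ANSWER: 159000


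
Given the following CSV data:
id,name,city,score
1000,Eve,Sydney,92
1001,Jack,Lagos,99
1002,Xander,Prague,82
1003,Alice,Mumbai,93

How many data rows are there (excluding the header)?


Counting rows (excluding header):
Header: id,name,city,score
Data rows: 4

ANSWER: 4


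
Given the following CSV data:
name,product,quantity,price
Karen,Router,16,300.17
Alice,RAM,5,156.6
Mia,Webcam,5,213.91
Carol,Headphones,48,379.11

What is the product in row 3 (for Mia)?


Row 3: Mia
Column 'product' = Webcam

ANSWER: Webcam


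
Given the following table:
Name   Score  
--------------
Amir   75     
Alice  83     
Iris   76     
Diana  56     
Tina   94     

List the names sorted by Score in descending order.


Sorting by Score (descending):
  Tina: 94
  Alice: 83
  Iris: 76
  Amir: 75
  Diana: 56


ANSWER: Tina, Alice, Iris, Amir, Diana


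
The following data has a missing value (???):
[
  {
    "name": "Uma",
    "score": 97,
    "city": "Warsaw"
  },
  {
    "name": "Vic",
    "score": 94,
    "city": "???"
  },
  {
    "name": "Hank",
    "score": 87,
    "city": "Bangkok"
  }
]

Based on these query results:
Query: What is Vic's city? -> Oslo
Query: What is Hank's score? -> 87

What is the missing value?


The missing value is Vic's city
From query: Vic's city = Oslo

ANSWER: Oslo


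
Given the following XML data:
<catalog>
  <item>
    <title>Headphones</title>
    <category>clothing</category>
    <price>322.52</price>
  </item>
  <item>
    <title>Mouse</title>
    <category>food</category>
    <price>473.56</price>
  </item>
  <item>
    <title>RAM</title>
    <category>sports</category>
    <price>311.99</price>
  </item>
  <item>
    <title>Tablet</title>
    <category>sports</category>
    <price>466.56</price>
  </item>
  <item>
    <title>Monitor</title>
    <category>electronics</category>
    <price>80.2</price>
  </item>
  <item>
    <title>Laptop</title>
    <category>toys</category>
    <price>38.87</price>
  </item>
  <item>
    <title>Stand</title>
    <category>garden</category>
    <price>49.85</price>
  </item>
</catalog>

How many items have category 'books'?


Scanning <item> elements for <category>books</category>:
Count: 0

ANSWER: 0


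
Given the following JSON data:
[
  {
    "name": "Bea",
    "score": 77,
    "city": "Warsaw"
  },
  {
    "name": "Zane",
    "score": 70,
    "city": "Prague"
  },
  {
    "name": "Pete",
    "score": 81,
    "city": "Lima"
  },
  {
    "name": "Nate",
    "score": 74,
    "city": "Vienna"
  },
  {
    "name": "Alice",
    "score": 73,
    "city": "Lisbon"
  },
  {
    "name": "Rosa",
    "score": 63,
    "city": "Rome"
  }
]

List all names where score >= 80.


Filtering records where score >= 80:
  Bea (score=77) -> no
  Zane (score=70) -> no
  Pete (score=81) -> YES
  Nate (score=74) -> no
  Alice (score=73) -> no
  Rosa (score=63) -> no


ANSWER: Pete


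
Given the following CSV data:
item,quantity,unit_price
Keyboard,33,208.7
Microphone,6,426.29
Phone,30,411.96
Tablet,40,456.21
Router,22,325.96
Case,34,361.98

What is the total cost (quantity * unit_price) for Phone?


Row: Phone
quantity = 30
unit_price = 411.96
total = 30 * 411.96 = 12358.8

ANSWER: 12358.8


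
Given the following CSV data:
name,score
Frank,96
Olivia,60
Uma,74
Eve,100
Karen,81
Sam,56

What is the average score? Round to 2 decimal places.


Scores: 96, 60, 74, 100, 81, 56
Sum = 467
Count = 6
Average = 467 / 6 = 77.83

ANSWER: 77.83


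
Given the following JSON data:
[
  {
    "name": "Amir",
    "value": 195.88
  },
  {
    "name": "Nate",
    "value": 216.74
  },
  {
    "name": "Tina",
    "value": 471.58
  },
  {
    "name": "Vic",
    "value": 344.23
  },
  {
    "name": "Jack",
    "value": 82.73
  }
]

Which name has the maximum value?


Comparing values:
  Amir: 195.88
  Nate: 216.74
  Tina: 471.58
  Vic: 344.23
  Jack: 82.73
Maximum: Tina (471.58)

ANSWER: Tina


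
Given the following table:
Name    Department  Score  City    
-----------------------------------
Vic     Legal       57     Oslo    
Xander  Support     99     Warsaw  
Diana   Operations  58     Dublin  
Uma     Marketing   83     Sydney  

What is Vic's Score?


Row 1: Vic
Score = 57

ANSWER: 57


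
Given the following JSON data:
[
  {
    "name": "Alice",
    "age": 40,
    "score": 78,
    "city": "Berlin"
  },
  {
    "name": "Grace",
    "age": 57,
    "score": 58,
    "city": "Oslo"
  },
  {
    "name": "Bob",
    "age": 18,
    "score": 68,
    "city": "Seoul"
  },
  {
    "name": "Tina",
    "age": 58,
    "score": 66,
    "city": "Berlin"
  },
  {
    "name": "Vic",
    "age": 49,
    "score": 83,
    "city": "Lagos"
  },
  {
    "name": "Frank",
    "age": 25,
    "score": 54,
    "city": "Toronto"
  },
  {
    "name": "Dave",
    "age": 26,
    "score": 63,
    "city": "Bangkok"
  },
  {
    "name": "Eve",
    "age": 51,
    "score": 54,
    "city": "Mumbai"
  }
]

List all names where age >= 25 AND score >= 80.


Checking both conditions:
  Alice (age=40, score=78) -> no
  Grace (age=57, score=58) -> no
  Bob (age=18, score=68) -> no
  Tina (age=58, score=66) -> no
  Vic (age=49, score=83) -> YES
  Frank (age=25, score=54) -> no
  Dave (age=26, score=63) -> no
  Eve (age=51, score=54) -> no


ANSWER: Vic


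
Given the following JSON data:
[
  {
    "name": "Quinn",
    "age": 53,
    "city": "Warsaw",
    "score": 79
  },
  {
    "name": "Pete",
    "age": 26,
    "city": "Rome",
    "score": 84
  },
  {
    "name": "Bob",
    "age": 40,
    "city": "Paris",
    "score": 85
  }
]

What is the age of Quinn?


Looking up record where name = Quinn
Record index: 0
Field 'age' = 53

ANSWER: 53


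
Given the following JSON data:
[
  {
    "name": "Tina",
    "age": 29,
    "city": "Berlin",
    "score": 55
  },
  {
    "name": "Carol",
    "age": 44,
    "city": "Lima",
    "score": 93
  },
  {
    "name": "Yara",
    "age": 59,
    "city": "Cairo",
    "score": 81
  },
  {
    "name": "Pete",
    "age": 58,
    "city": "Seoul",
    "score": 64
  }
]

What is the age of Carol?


Looking up record where name = Carol
Record index: 1
Field 'age' = 44

ANSWER: 44


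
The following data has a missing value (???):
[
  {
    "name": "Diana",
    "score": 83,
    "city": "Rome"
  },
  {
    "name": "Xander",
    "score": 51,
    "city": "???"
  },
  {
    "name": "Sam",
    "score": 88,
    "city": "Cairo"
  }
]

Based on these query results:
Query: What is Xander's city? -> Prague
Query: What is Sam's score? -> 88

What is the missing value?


The missing value is Xander's city
From query: Xander's city = Prague

ANSWER: Prague


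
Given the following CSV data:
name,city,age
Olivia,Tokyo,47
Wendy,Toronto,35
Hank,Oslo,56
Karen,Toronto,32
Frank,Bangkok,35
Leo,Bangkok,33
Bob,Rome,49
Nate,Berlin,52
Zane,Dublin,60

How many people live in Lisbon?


Scanning city column for 'Lisbon':
Total matches: 0

ANSWER: 0


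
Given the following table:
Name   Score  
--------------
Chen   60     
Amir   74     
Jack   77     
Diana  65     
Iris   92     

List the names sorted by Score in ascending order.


Sorting by Score (ascending):
  Chen: 60
  Diana: 65
  Amir: 74
  Jack: 77
  Iris: 92


ANSWER: Chen, Diana, Amir, Jack, Iris


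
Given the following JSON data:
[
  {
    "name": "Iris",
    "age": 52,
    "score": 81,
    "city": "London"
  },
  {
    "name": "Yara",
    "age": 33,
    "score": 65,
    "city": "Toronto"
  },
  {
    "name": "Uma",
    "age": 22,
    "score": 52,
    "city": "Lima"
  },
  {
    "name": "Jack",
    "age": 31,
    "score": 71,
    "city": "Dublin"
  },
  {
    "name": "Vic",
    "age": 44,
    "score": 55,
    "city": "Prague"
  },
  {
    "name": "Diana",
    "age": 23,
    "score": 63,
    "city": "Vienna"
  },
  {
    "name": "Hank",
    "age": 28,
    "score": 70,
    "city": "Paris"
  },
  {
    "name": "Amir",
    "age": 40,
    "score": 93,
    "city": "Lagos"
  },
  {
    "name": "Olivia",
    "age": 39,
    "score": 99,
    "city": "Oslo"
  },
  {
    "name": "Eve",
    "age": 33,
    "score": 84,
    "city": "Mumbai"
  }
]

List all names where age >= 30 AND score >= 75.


Checking both conditions:
  Iris (age=52, score=81) -> YES
  Yara (age=33, score=65) -> no
  Uma (age=22, score=52) -> no
  Jack (age=31, score=71) -> no
  Vic (age=44, score=55) -> no
  Diana (age=23, score=63) -> no
  Hank (age=28, score=70) -> no
  Amir (age=40, score=93) -> YES
  Olivia (age=39, score=99) -> YES
  Eve (age=33, score=84) -> YES


ANSWER: Iris, Amir, Olivia, Eve


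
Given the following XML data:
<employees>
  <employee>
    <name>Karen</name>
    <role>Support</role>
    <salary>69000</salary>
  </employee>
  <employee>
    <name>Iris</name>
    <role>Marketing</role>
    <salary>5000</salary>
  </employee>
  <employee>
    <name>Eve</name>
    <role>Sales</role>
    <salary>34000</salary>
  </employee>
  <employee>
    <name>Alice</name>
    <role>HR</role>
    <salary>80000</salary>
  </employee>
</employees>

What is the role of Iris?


Searching for <employee> with <name>Iris</name>
Found at position 2
<role>Marketing</role>

ANSWER: Marketing


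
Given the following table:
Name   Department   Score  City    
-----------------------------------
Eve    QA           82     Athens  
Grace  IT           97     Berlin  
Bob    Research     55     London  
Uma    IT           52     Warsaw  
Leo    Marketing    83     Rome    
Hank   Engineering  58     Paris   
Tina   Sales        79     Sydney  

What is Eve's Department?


Row 1: Eve
Department = QA

ANSWER: QA


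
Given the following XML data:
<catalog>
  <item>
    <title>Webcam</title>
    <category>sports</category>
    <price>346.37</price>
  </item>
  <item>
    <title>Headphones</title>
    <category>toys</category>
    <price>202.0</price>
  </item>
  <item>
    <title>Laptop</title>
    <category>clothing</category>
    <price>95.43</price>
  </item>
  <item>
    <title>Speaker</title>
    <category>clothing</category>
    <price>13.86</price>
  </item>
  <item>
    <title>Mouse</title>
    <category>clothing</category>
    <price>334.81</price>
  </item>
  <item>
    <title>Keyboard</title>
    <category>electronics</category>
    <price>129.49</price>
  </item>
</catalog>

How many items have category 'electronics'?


Scanning <item> elements for <category>electronics</category>:
  Item 6: Keyboard -> MATCH
Count: 1

ANSWER: 1


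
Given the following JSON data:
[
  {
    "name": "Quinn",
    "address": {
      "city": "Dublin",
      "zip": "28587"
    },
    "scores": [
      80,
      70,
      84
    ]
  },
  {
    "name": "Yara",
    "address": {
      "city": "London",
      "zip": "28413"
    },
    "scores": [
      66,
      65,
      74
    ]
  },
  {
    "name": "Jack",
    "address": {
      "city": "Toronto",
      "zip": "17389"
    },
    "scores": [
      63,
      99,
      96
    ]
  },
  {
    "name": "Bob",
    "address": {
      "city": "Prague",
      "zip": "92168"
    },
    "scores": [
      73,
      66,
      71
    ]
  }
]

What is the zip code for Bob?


Path: records[3].address.zip
Value: 92168

ANSWER: 92168


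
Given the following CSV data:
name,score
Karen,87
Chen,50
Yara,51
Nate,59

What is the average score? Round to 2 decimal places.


Scores: 87, 50, 51, 59
Sum = 247
Count = 4
Average = 247 / 4 = 61.75

ANSWER: 61.75


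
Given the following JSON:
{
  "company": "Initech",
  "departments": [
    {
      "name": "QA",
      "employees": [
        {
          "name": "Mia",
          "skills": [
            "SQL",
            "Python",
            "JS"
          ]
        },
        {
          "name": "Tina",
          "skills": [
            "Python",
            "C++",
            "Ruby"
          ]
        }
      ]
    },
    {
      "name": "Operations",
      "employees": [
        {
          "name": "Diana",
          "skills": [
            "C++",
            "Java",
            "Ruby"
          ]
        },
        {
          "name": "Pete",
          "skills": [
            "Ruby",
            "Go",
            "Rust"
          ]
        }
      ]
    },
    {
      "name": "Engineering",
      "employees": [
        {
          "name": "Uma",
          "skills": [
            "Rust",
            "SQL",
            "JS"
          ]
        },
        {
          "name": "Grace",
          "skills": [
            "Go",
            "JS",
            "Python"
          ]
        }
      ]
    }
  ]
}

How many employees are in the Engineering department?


Path: departments[2].employees
Count: 2

ANSWER: 2


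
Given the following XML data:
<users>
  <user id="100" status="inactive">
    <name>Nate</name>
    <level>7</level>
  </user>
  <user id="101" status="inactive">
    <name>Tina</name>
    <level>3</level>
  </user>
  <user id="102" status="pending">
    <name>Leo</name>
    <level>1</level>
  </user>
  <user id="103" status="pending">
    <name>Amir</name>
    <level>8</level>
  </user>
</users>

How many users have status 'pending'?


Counting users with status='pending':
  Leo (id=102) -> MATCH
  Amir (id=103) -> MATCH
Count: 2

ANSWER: 2


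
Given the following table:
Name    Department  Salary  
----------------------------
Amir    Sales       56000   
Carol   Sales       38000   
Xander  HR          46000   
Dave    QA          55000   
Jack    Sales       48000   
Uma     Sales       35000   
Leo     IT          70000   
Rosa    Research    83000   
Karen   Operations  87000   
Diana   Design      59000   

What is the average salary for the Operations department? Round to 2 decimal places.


Operations department members:
  Karen: 87000
Sum = 87000
Count = 1
Average = 87000 / 1 = 87000.00

ANSWER: 87000.00


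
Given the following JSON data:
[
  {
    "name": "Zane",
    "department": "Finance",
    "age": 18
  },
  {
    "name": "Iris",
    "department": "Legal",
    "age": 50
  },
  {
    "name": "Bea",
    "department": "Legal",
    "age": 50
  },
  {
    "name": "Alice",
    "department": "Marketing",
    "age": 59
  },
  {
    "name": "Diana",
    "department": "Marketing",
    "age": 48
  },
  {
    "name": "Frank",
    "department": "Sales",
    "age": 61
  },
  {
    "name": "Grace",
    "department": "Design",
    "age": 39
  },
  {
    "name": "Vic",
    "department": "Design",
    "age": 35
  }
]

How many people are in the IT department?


Scanning records for department = IT
  No matches found
Count: 0

ANSWER: 0


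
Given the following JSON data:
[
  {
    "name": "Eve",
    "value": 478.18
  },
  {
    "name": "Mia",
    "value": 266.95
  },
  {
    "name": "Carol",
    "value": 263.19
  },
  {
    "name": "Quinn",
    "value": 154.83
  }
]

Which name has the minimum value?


Comparing values:
  Eve: 478.18
  Mia: 266.95
  Carol: 263.19
  Quinn: 154.83
Minimum: Quinn (154.83)

ANSWER: Quinn


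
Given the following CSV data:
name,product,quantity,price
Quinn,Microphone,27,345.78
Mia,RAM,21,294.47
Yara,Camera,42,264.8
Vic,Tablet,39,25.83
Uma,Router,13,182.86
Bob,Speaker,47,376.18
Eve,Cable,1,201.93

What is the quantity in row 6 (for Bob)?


Row 6: Bob
Column 'quantity' = 47

ANSWER: 47


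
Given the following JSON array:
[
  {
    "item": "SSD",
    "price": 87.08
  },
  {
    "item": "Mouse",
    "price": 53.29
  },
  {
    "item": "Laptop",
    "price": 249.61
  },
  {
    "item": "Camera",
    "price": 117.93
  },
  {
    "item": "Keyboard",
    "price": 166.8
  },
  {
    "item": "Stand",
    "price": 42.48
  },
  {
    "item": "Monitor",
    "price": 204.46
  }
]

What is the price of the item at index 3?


Array index 3 -> Camera
price = 117.93

ANSWER: 117.93


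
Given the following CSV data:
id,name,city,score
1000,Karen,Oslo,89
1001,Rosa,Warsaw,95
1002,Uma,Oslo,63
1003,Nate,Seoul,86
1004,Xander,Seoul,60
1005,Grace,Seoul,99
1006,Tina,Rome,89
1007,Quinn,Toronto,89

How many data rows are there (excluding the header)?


Counting rows (excluding header):
Header: id,name,city,score
Data rows: 8

ANSWER: 8


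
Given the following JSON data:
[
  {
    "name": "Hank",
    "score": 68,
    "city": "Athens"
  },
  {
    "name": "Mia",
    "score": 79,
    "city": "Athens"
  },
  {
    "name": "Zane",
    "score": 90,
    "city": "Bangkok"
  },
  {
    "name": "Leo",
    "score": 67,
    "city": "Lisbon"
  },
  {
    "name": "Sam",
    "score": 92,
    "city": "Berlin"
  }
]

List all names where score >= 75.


Filtering records where score >= 75:
  Hank (score=68) -> no
  Mia (score=79) -> YES
  Zane (score=90) -> YES
  Leo (score=67) -> no
  Sam (score=92) -> YES


ANSWER: Mia, Zane, Sam


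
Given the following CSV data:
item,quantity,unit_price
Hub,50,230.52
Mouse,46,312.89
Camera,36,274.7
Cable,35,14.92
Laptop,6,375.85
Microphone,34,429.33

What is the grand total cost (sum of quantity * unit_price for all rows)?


Computing row totals:
  Hub: 50 * 230.52 = 11526.0
  Mouse: 46 * 312.89 = 14392.94
  Camera: 36 * 274.7 = 9889.2
  Cable: 35 * 14.92 = 522.2
  Laptop: 6 * 375.85 = 2255.1
  Microphone: 34 * 429.33 = 14597.22
Grand total = 11526.0 + 14392.94 + 9889.2 + 522.2 + 2255.1 + 14597.22 = 53182.66

ANSWER: 53182.66


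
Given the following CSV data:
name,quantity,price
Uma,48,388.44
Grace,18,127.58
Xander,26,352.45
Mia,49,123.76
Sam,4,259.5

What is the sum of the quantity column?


Values in 'quantity' column:
  Row 1: 48
  Row 2: 18
  Row 3: 26
  Row 4: 49
  Row 5: 4
Sum = 48 + 18 + 26 + 49 + 4 = 145

ANSWER: 145


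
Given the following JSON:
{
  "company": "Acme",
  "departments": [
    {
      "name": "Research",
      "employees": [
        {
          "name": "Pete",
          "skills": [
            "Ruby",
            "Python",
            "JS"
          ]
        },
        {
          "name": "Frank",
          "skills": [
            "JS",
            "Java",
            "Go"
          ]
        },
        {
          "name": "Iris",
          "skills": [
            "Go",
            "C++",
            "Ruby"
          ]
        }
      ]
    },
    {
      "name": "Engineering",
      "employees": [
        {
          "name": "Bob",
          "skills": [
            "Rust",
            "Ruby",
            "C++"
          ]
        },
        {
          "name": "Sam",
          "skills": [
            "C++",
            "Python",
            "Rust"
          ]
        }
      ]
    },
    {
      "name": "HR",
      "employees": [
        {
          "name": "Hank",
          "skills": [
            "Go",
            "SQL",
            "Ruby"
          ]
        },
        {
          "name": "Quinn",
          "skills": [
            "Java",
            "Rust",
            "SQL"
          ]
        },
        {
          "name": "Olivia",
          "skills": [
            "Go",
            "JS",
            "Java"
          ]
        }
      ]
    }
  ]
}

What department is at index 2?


Path: departments[2].name
Value: HR

ANSWER: HR


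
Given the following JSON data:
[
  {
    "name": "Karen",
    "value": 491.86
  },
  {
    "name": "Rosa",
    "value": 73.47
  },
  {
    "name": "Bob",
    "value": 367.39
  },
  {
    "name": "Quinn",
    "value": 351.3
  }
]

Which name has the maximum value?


Comparing values:
  Karen: 491.86
  Rosa: 73.47
  Bob: 367.39
  Quinn: 351.3
Maximum: Karen (491.86)

ANSWER: Karen


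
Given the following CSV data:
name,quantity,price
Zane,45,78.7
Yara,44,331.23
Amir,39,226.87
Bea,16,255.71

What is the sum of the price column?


Values in 'price' column:
  Row 1: 78.7
  Row 2: 331.23
  Row 3: 226.87
  Row 4: 255.71
Sum = 78.7 + 331.23 + 226.87 + 255.71 = 892.51

ANSWER: 892.51


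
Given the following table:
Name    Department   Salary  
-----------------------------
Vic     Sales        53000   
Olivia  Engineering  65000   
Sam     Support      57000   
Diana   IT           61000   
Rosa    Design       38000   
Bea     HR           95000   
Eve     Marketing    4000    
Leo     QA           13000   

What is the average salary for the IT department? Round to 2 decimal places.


IT department members:
  Diana: 61000
Sum = 61000
Count = 1
Average = 61000 / 1 = 61000.00

ANSWER: 61000.00


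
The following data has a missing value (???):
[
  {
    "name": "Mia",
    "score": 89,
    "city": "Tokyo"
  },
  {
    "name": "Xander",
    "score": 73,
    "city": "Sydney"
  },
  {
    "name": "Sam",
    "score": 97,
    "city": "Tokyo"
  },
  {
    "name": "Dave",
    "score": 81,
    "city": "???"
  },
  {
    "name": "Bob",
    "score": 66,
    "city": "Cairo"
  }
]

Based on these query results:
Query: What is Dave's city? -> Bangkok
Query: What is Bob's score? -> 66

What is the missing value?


The missing value is Dave's city
From query: Dave's city = Bangkok

ANSWER: Bangkok


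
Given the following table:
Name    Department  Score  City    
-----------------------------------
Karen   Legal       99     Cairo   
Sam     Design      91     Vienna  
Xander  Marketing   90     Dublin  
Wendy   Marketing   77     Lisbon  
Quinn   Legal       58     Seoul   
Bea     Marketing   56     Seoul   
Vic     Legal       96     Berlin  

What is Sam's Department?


Row 2: Sam
Department = Design

ANSWER: Design


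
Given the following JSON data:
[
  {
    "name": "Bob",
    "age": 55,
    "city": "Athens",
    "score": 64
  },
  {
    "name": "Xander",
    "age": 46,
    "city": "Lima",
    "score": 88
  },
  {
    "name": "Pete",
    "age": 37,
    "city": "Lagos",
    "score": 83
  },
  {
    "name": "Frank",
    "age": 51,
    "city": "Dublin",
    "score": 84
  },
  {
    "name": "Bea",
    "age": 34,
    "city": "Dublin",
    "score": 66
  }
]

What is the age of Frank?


Looking up record where name = Frank
Record index: 3
Field 'age' = 51

ANSWER: 51


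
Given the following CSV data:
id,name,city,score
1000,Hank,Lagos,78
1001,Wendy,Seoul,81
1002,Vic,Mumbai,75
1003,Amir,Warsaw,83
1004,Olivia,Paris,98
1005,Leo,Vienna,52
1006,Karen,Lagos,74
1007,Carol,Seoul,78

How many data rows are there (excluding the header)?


Counting rows (excluding header):
Header: id,name,city,score
Data rows: 8

ANSWER: 8


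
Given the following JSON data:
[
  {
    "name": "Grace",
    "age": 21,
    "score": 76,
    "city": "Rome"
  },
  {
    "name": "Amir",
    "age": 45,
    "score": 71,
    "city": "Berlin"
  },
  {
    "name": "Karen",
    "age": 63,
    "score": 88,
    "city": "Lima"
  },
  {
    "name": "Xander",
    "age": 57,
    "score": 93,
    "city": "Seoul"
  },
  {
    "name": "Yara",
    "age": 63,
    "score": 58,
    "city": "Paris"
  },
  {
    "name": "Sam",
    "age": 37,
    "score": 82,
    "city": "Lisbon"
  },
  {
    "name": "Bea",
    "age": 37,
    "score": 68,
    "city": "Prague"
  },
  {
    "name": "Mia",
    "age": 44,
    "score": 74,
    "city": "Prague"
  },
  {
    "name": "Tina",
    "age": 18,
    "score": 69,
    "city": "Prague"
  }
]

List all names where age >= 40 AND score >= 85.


Checking both conditions:
  Grace (age=21, score=76) -> no
  Amir (age=45, score=71) -> no
  Karen (age=63, score=88) -> YES
  Xander (age=57, score=93) -> YES
  Yara (age=63, score=58) -> no
  Sam (age=37, score=82) -> no
  Bea (age=37, score=68) -> no
  Mia (age=44, score=74) -> no
  Tina (age=18, score=69) -> no


ANSWER: Karen, Xander


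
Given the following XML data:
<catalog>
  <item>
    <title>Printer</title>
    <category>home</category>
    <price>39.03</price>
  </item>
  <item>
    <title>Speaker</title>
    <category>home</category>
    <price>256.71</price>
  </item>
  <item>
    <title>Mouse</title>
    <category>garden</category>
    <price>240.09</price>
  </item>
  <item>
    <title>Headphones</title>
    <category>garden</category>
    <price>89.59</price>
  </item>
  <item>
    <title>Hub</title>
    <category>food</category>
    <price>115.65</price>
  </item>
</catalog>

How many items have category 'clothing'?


Scanning <item> elements for <category>clothing</category>:
Count: 0

ANSWER: 0


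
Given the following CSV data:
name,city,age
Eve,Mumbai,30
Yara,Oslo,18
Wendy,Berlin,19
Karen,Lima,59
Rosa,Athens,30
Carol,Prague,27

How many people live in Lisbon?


Scanning city column for 'Lisbon':
Total matches: 0

ANSWER: 0


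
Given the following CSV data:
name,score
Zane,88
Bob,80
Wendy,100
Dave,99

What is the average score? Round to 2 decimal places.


Scores: 88, 80, 100, 99
Sum = 367
Count = 4
Average = 367 / 4 = 91.75

ANSWER: 91.75


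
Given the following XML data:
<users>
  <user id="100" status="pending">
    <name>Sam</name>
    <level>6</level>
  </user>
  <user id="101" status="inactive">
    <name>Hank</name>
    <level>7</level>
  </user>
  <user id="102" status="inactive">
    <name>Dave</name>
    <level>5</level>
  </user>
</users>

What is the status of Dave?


Finding user with name = Dave
user id="102" status="inactive"

ANSWER: inactive


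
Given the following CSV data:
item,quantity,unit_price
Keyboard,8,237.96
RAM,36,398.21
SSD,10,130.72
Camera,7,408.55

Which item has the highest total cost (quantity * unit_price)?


Computing row totals:
  Keyboard: 1903.68
  RAM: 14335.56
  SSD: 1307.2
  Camera: 2859.85
Maximum: RAM (14335.56)

ANSWER: RAM


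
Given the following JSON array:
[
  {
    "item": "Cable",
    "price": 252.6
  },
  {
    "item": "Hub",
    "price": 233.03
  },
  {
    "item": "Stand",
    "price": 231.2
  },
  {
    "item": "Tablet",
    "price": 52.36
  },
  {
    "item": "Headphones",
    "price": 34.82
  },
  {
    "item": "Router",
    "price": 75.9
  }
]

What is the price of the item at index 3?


Array index 3 -> Tablet
price = 52.36

ANSWER: 52.36


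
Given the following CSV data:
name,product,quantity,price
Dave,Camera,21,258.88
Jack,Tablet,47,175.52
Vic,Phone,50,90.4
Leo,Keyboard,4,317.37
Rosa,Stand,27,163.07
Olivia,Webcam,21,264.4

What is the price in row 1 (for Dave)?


Row 1: Dave
Column 'price' = 258.88

ANSWER: 258.88


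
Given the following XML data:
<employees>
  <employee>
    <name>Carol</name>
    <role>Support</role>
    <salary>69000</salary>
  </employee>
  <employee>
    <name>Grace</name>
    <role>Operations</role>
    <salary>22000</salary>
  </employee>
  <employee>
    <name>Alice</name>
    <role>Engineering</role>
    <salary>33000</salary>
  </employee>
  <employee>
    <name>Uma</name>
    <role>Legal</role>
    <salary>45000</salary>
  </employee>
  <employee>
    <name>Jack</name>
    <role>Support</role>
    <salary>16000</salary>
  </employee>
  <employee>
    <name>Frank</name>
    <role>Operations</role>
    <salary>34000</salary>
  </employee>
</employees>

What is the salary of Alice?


Searching for <employee> with <name>Alice</name>
Found at position 3
<salary>33000</salary>

ANSWER: 33000


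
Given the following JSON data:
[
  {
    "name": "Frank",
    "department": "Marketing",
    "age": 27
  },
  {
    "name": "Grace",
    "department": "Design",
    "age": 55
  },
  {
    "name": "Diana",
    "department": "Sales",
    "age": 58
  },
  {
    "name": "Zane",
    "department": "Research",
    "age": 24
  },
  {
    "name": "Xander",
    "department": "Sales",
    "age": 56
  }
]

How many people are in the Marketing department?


Scanning records for department = Marketing
  Record 0: Frank
Count: 1

ANSWER: 1


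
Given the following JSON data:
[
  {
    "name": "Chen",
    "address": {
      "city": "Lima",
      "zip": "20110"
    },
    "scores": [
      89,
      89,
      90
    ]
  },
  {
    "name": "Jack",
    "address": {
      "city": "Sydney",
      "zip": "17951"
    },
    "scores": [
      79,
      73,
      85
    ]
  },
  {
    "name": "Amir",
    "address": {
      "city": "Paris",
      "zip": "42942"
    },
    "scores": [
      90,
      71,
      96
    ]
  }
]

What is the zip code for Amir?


Path: records[2].address.zip
Value: 42942

ANSWER: 42942


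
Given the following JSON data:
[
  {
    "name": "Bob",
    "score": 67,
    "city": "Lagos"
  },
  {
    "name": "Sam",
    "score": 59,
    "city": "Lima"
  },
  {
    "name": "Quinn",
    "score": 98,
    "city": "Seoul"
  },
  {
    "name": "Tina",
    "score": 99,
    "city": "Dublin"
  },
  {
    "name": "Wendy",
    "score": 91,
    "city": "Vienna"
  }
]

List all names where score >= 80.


Filtering records where score >= 80:
  Bob (score=67) -> no
  Sam (score=59) -> no
  Quinn (score=98) -> YES
  Tina (score=99) -> YES
  Wendy (score=91) -> YES


ANSWER: Quinn, Tina, Wendy


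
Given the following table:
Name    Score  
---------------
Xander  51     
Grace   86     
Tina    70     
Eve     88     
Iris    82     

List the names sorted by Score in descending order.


Sorting by Score (descending):
  Eve: 88
  Grace: 86
  Iris: 82
  Tina: 70
  Xander: 51


ANSWER: Eve, Grace, Iris, Tina, Xander


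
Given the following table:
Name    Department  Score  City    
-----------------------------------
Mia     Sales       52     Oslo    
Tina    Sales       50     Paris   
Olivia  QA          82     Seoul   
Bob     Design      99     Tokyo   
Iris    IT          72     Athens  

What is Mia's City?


Row 1: Mia
City = Oslo

ANSWER: Oslo


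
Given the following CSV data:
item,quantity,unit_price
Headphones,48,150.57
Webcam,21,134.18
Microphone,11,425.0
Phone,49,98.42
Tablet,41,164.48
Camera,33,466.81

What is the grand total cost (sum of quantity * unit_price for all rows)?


Computing row totals:
  Headphones: 48 * 150.57 = 7227.36
  Webcam: 21 * 134.18 = 2817.78
  Microphone: 11 * 425.0 = 4675.0
  Phone: 49 * 98.42 = 4822.58
  Tablet: 41 * 164.48 = 6743.68
  Camera: 33 * 466.81 = 15404.73
Grand total = 7227.36 + 2817.78 + 4675.0 + 4822.58 + 6743.68 + 15404.73 = 41691.13

ANSWER: 41691.13


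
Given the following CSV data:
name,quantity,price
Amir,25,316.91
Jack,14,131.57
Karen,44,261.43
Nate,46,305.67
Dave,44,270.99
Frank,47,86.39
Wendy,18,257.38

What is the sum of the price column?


Values in 'price' column:
  Row 1: 316.91
  Row 2: 131.57
  Row 3: 261.43
  Row 4: 305.67
  Row 5: 270.99
  Row 6: 86.39
  Row 7: 257.38
Sum = 316.91 + 131.57 + 261.43 + 305.67 + 270.99 + 86.39 + 257.38 = 1630.34

ANSWER: 1630.34


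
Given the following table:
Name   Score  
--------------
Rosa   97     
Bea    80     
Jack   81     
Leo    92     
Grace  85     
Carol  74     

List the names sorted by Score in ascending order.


Sorting by Score (ascending):
  Carol: 74
  Bea: 80
  Jack: 81
  Grace: 85
  Leo: 92
  Rosa: 97


ANSWER: Carol, Bea, Jack, Grace, Leo, Rosa


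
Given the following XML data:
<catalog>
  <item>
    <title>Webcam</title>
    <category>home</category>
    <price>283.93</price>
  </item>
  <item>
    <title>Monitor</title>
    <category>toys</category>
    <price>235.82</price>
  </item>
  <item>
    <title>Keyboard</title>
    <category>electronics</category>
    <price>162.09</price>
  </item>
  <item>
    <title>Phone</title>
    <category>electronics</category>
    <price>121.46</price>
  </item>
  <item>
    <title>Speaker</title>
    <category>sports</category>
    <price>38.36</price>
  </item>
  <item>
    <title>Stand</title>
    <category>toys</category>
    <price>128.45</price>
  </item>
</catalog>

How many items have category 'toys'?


Scanning <item> elements for <category>toys</category>:
  Item 2: Monitor -> MATCH
  Item 6: Stand -> MATCH
Count: 2

ANSWER: 2


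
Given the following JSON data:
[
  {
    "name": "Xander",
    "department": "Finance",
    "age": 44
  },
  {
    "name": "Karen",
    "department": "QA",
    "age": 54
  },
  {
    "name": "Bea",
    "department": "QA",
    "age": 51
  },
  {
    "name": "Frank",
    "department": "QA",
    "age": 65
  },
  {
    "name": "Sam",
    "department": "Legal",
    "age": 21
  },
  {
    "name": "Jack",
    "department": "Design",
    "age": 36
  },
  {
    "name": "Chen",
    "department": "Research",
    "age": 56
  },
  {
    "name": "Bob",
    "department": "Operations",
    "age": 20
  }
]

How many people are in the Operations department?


Scanning records for department = Operations
  Record 7: Bob
Count: 1

ANSWER: 1


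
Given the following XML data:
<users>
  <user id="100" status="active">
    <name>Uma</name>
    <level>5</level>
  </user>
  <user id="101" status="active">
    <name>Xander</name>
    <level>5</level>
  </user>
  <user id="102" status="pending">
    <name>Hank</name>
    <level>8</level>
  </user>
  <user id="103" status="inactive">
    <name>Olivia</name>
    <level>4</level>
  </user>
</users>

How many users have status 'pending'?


Counting users with status='pending':
  Hank (id=102) -> MATCH
Count: 1

ANSWER: 1


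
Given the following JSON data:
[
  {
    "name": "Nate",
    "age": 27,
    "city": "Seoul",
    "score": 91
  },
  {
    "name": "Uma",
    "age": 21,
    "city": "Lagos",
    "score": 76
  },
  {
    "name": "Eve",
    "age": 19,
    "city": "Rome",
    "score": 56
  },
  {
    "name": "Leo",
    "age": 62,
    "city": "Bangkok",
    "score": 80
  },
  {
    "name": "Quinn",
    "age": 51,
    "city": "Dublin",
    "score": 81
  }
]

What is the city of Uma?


Looking up record where name = Uma
Record index: 1
Field 'city' = Lagos

ANSWER: Lagos


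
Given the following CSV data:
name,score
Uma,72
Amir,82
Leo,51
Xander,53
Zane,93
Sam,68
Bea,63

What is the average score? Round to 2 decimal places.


Scores: 72, 82, 51, 53, 93, 68, 63
Sum = 482
Count = 7
Average = 482 / 7 = 68.86

ANSWER: 68.86


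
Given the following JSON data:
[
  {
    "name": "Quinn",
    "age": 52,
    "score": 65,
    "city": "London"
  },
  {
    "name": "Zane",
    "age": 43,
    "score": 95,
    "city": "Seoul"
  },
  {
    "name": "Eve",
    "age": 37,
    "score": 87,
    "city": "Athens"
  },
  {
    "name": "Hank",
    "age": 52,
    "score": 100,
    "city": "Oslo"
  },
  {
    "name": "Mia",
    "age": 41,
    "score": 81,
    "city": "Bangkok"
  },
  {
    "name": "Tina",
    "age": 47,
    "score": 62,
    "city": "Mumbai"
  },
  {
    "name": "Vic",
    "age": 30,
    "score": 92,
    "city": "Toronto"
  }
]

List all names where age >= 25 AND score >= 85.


Checking both conditions:
  Quinn (age=52, score=65) -> no
  Zane (age=43, score=95) -> YES
  Eve (age=37, score=87) -> YES
  Hank (age=52, score=100) -> YES
  Mia (age=41, score=81) -> no
  Tina (age=47, score=62) -> no
  Vic (age=30, score=92) -> YES


ANSWER: Zane, Eve, Hank, Vic


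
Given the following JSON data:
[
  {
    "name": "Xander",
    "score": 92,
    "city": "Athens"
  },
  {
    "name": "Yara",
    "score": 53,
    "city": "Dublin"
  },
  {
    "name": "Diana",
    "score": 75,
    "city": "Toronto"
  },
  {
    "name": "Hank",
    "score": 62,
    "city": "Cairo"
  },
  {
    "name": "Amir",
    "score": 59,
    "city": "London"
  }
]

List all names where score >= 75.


Filtering records where score >= 75:
  Xander (score=92) -> YES
  Yara (score=53) -> no
  Diana (score=75) -> YES
  Hank (score=62) -> no
  Amir (score=59) -> no


ANSWER: Xander, Diana
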